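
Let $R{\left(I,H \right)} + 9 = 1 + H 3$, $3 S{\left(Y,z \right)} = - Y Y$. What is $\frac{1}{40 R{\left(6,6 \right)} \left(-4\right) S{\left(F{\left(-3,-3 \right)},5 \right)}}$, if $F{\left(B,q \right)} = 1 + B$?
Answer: $\frac{3}{6400} \approx 0.00046875$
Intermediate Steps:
$S{\left(Y,z \right)} = - \frac{Y^{2}}{3}$ ($S{\left(Y,z \right)} = \frac{- Y Y}{3} = \frac{\left(-1\right) Y^{2}}{3} = - \frac{Y^{2}}{3}$)
$R{\left(I,H \right)} = -8 + 3 H$ ($R{\left(I,H \right)} = -9 + \left(1 + H 3\right) = -9 + \left(1 + 3 H\right) = -8 + 3 H$)
$\frac{1}{40 R{\left(6,6 \right)} \left(-4\right) S{\left(F{\left(-3,-3 \right)},5 \right)}} = \frac{1}{40 \left(-8 + 3 \cdot 6\right) \left(-4\right) \left(- \frac{\left(1 - 3\right)^{2}}{3}\right)} = \frac{1}{40 \left(-8 + 18\right) \left(-4\right) \left(- \frac{\left(-2\right)^{2}}{3}\right)} = \frac{1}{40 \cdot 10 \left(-4\right) \left(\left(- \frac{1}{3}\right) 4\right)} = \frac{1}{40 \left(-40\right) \left(- \frac{4}{3}\right)} = \frac{1}{\left(-1600\right) \left(- \frac{4}{3}\right)} = \frac{1}{\frac{6400}{3}} = \frac{3}{6400}$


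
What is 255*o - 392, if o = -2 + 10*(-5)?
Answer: -13652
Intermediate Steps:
o = -52 (o = -2 - 50 = -52)
255*o - 392 = 255*(-52) - 392 = -13260 - 392 = -13652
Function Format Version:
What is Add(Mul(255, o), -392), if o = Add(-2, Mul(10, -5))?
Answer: -13652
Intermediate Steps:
o = -52 (o = Add(-2, -50) = -52)
Add(Mul(255, o), -392) = Add(Mul(255, -52), -392) = Add(-13260, -392) = -13652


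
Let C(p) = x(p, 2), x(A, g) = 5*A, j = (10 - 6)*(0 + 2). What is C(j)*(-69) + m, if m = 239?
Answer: -2521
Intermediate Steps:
j = 8 (j = 4*2 = 8)
C(p) = 5*p
C(j)*(-69) + m = (5*8)*(-69) + 239 = 40*(-69) + 239 = -2760 + 239 = -2521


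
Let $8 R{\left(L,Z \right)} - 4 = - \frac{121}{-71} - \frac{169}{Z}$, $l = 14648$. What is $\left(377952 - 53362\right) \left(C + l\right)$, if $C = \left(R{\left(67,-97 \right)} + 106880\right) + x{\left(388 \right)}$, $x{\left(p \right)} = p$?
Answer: $\frac{272539365132475}{6887} \approx 3.9573 \cdot 10^{10}$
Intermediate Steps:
$R{\left(L,Z \right)} = \frac{405}{568} - \frac{169}{8 Z}$ ($R{\left(L,Z \right)} = \frac{1}{2} + \frac{- \frac{121}{-71} - \frac{169}{Z}}{8} = \frac{1}{2} + \frac{\left(-121\right) \left(- \frac{1}{71}\right) - \frac{169}{Z}}{8} = \frac{1}{2} + \frac{\frac{121}{71} - \frac{169}{Z}}{8} = \frac{1}{2} + \left(\frac{121}{568} - \frac{169}{8 Z}\right) = \frac{405}{568} - \frac{169}{8 Z}$)
$C = \frac{1477522253}{13774}$ ($C = \left(\frac{-11999 + 405 \left(-97\right)}{568 \left(-97\right)} + 106880\right) + 388 = \left(\frac{1}{568} \left(- \frac{1}{97}\right) \left(-11999 - 39285\right) + 106880\right) + 388 = \left(\frac{1}{568} \left(- \frac{1}{97}\right) \left(-51284\right) + 106880\right) + 388 = \left(\frac{12821}{13774} + 106880\right) + 388 = \frac{1472177941}{13774} + 388 = \frac{1477522253}{13774} \approx 1.0727 \cdot 10^{5}$)
$\left(377952 - 53362\right) \left(C + l\right) = \left(377952 - 53362\right) \left(\frac{1477522253}{13774} + 14648\right) = 324590 \cdot \frac{1679283805}{13774} = \frac{272539365132475}{6887}$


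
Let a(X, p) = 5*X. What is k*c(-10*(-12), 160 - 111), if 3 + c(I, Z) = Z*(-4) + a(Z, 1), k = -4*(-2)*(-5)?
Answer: -1840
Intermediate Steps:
k = -40 (k = 8*(-5) = -40)
c(I, Z) = -3 + Z (c(I, Z) = -3 + (Z*(-4) + 5*Z) = -3 + (-4*Z + 5*Z) = -3 + Z)
k*c(-10*(-12), 160 - 111) = -40*(-3 + (160 - 111)) = -40*(-3 + 49) = -40*46 = -1840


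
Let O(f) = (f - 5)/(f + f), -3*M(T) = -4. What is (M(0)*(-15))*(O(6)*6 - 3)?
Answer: 50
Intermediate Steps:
M(T) = 4/3 (M(T) = -1/3*(-4) = 4/3)
O(f) = (-5 + f)/(2*f) (O(f) = (-5 + f)/((2*f)) = (-5 + f)*(1/(2*f)) = (-5 + f)/(2*f))
(M(0)*(-15))*(O(6)*6 - 3) = ((4/3)*(-15))*(((1/2)*(-5 + 6)/6)*6 - 3) = -20*(((1/2)*(1/6)*1)*6 - 3) = -20*((1/12)*6 - 3) = -20*(1/2 - 3) = -20*(-5/2) = 50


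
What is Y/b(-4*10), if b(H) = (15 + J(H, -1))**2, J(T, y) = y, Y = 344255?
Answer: 344255/196 ≈ 1756.4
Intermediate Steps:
b(H) = 196 (b(H) = (15 - 1)**2 = 14**2 = 196)
Y/b(-4*10) = 344255/196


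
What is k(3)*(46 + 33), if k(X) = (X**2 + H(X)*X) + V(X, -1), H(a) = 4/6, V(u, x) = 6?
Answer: 1343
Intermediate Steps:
H(a) = 2/3 (H(a) = 4*(1/6) = 2/3)
k(X) = 6 + X**2 + 2*X/3 (k(X) = (X**2 + 2*X/3) + 6 = 6 + X**2 + 2*X/3)
k(3)*(46 + 33) = (6 + 3**2 + (2/3)*3)*(46 + 33) = (6 + 9 + 2)*79 = 17*79 = 1343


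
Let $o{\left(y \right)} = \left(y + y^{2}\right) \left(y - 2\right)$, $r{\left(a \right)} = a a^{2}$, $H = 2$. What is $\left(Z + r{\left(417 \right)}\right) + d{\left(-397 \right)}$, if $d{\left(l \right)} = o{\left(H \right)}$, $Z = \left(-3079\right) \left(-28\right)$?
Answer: $72597925$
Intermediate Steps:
$r{\left(a \right)} = a^{3}$
$Z = 86212$
$o{\left(y \right)} = \left(-2 + y\right) \left(y + y^{2}\right)$ ($o{\left(y \right)} = \left(y + y^{2}\right) \left(-2 + y\right) = \left(-2 + y\right) \left(y + y^{2}\right)$)
$d{\left(l \right)} = 0$ ($d{\left(l \right)} = 2 \left(-2 + 2^{2} - 2\right) = 2 \left(-2 + 4 - 2\right) = 2 \cdot 0 = 0$)
$\left(Z + r{\left(417 \right)}\right) + d{\left(-397 \right)} = \left(86212 + 417^{3}\right) + 0 = \left(86212 + 72511713\right) + 0 = 72597925 + 0 = 72597925$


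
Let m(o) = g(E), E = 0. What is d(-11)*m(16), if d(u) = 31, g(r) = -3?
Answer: -93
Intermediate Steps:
m(o) = -3
d(-11)*m(16) = 31*(-3) = -93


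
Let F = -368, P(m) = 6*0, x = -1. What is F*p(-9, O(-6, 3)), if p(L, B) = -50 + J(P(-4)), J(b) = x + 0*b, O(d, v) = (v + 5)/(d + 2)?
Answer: 18768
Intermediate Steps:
P(m) = 0
O(d, v) = (5 + v)/(2 + d)
J(b) = -1 (J(b) = -1 + 0*b = -1 + 0 = -1)
p(L, B) = -51 (p(L, B) = -50 - 1 = -51)
F*p(-9, O(-6, 3)) = -368*(-51) = 18768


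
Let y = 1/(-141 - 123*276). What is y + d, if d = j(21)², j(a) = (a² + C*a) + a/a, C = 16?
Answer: 20633526275/34089 ≈ 6.0528e+5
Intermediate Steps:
j(a) = 1 + a² + 16*a (j(a) = (a² + 16*a) + a/a = (a² + 16*a) + 1 = 1 + a² + 16*a)
d = 605284 (d = (1 + 21² + 16*21)² = (1 + 441 + 336)² = 778² = 605284)
y = -1/34089 (y = 1/(-141 - 33948) = 1/(-34089) = -1/34089 ≈ -2.9335e-5)
y + d = -1/34089 + 605284 = 20633526275/34089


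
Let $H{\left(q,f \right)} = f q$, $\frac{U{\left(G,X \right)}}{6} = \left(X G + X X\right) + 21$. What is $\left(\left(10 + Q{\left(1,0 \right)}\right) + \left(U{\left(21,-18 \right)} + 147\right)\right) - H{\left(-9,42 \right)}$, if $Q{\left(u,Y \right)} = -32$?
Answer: $305$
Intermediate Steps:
$U{\left(G,X \right)} = 126 + 6 X^{2} + 6 G X$ ($U{\left(G,X \right)} = 6 \left(\left(X G + X X\right) + 21\right) = 6 \left(\left(G X + X^{2}\right) + 21\right) = 6 \left(\left(X^{2} + G X\right) + 21\right) = 6 \left(21 + X^{2} + G X\right) = 126 + 6 X^{2} + 6 G X$)
$\left(\left(10 + Q{\left(1,0 \right)}\right) + \left(U{\left(21,-18 \right)} + 147\right)\right) - H{\left(-9,42 \right)} = \left(\left(10 - 32\right) + \left(\left(126 + 6 \left(-18\right)^{2} + 6 \cdot 21 \left(-18\right)\right) + 147\right)\right) - 42 \left(-9\right) = \left(-22 + \left(\left(126 + 6 \cdot 324 - 2268\right) + 147\right)\right) - -378 = \left(-22 + \left(\left(126 + 1944 - 2268\right) + 147\right)\right) + 378 = \left(-22 + \left(-198 + 147\right)\right) + 378 = \left(-22 - 51\right) + 378 = -73 + 378 = 305$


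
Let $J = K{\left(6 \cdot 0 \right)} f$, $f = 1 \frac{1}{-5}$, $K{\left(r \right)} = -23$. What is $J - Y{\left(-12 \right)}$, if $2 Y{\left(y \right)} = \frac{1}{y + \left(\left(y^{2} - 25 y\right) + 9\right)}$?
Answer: $\frac{20281}{4410} \approx 4.5989$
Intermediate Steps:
$f = - \frac{1}{5}$ ($f = 1 \left(- \frac{1}{5}\right) = - \frac{1}{5} \approx -0.2$)
$Y{\left(y \right)} = \frac{1}{2 \left(9 + y^{2} - 24 y\right)}$ ($Y{\left(y \right)} = \frac{1}{2 \left(y + \left(\left(y^{2} - 25 y\right) + 9\right)\right)} = \frac{1}{2 \left(y + \left(9 + y^{2} - 25 y\right)\right)} = \frac{1}{2 \left(9 + y^{2} - 24 y\right)}$)
$J = \frac{23}{5}$ ($J = \left(-23\right) \left(- \frac{1}{5}\right) = \frac{23}{5} \approx 4.6$)
$J - Y{\left(-12 \right)} = \frac{23}{5} - \frac{1}{2 \left(9 + \left(-12\right)^{2} - -288\right)} = \frac{23}{5} - \frac{1}{2 \left(9 + 144 + 288\right)} = \frac{23}{5} - \frac{1}{2 \cdot 441} = \frac{23}{5} - \frac{1}{2} \cdot \frac{1}{441} = \frac{23}{5} - \frac{1}{882} = \frac{20281}{4410}$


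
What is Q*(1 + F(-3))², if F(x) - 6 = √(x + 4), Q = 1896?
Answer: 121344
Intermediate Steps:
F(x) = 6 + √(4 + x) (F(x) = 6 + √(x + 4) = 6 + √(4 + x))
Q*(1 + F(-3))² = 1896*(1 + (6 + √(4 - 3)))² = 1896*(1 + (6 + √1))² = 1896*(1 + (6 + 1))² = 1896*(1 + 7)² = 1896*8² = 1896*64 = 121344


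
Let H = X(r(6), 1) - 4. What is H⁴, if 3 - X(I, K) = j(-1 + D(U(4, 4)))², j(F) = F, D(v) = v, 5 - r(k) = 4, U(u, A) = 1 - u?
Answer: 83521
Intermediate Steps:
r(k) = 1 (r(k) = 5 - 1*4 = 5 - 4 = 1)
X(I, K) = -13 (X(I, K) = 3 - (-1 + (1 - 1*4))² = 3 - (-1 + (1 - 4))² = 3 - (-1 - 3)² = 3 - 1*(-4)² = 3 - 1*16 = 3 - 16 = -13)
H = -17 (H = -13 - 4 = -17)
H⁴ = (-17)⁴ = 83521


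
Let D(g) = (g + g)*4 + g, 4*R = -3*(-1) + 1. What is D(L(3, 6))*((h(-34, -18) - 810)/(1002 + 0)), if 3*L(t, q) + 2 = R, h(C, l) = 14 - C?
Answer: 381/167 ≈ 2.2814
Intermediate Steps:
R = 1 (R = (-3*(-1) + 1)/4 = (3 + 1)/4 = (¼)*4 = 1)
L(t, q) = -⅓ (L(t, q) = -⅔ + (⅓)*1 = -⅔ + ⅓ = -⅓)
D(g) = 9*g (D(g) = (2*g)*4 + g = 8*g + g = 9*g)
D(L(3, 6))*((h(-34, -18) - 810)/(1002 + 0)) = (9*(-⅓))*(((14 - 1*(-34)) - 810)/(1002 + 0)) = -3*((14 + 34) - 810)/1002 = -3*(48 - 810)/1002 = -(-2286)/1002 = -3*(-127/167) = 381/167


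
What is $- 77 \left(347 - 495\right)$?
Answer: $11396$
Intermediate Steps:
$- 77 \left(347 - 495\right) = \left(-77\right) \left(-148\right) = 11396$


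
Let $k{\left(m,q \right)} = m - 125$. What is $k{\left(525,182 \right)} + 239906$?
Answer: $240306$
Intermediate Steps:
$k{\left(m,q \right)} = -125 + m$
$k{\left(525,182 \right)} + 239906 = \left(-125 + 525\right) + 239906 = 400 + 239906 = 240306$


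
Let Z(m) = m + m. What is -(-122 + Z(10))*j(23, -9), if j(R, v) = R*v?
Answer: -21114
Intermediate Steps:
Z(m) = 2*m
-(-122 + Z(10))*j(23, -9) = -(-122 + 2*10)*23*(-9) = -(-122 + 20)*(-207) = -(-102)*(-207) = -1*21114 = -21114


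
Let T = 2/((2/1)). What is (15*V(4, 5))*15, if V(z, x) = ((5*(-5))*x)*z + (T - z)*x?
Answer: -115875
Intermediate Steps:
T = 1 (T = 2/((2*1)) = 2/2 = 2*(½) = 1)
V(z, x) = x*(1 - z) - 25*x*z (V(z, x) = ((5*(-5))*x)*z + (1 - z)*x = (-25*x)*z + x*(1 - z) = -25*x*z + x*(1 - z) = x*(1 - z) - 25*x*z)
(15*V(4, 5))*15 = (15*(5*(1 - 26*4)))*15 = (15*(5*(1 - 104)))*15 = (15*(5*(-103)))*15 = (15*(-515))*15 = -7725*15 = -115875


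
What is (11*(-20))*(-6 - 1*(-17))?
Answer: -2420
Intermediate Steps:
(11*(-20))*(-6 - 1*(-17)) = -220*(-6 + 17) = -220*11 = -2420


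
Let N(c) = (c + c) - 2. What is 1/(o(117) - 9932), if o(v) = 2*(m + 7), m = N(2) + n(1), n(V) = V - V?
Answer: -1/9914 ≈ -0.00010087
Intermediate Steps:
n(V) = 0
N(c) = -2 + 2*c (N(c) = 2*c - 2 = -2 + 2*c)
m = 2 (m = (-2 + 2*2) + 0 = (-2 + 4) + 0 = 2 + 0 = 2)
o(v) = 18 (o(v) = 2*(2 + 7) = 2*9 = 18)
1/(o(117) - 9932) = 1/(18 - 9932) = 1/(-9914) = -1/9914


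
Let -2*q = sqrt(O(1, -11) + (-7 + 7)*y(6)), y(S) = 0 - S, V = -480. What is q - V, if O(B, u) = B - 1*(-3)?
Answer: 479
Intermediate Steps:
O(B, u) = 3 + B (O(B, u) = B + 3 = 3 + B)
y(S) = -S
q = -1 (q = -sqrt((3 + 1) + (-7 + 7)*(-1*6))/2 = -sqrt(4 + 0*(-6))/2 = -sqrt(4 + 0)/2 = -sqrt(4)/2 = -1/2*2 = -1)
q - V = -1 - 1*(-480) = -1 + 480 = 479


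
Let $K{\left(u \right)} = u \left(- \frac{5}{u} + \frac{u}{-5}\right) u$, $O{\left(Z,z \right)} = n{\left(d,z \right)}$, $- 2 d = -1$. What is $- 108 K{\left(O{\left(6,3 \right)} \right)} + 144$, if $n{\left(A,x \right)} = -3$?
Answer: $- \frac{10296}{5} \approx -2059.2$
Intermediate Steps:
$d = \frac{1}{2}$ ($d = \left(- \frac{1}{2}\right) \left(-1\right) = \frac{1}{2} \approx 0.5$)
$O{\left(Z,z \right)} = -3$
$K{\left(u \right)} = u^{2} \left(- \frac{5}{u} - \frac{u}{5}\right)$ ($K{\left(u \right)} = u \left(- \frac{5}{u} + u \left(- \frac{1}{5}\right)\right) u = u \left(- \frac{5}{u} - \frac{u}{5}\right) u = u^{2} \left(- \frac{5}{u} - \frac{u}{5}\right)$)
$- 108 K{\left(O{\left(6,3 \right)} \right)} + 144 = - 108 \left(\left(- \frac{1}{5}\right) \left(-3\right) \left(25 + \left(-3\right)^{2}\right)\right) + 144 = - 108 \left(\left(- \frac{1}{5}\right) \left(-3\right) \left(25 + 9\right)\right) + 144 = - 108 \left(\left(- \frac{1}{5}\right) \left(-3\right) 34\right) + 144 = \left(-108\right) \frac{102}{5} + 144 = - \frac{11016}{5} + 144 = - \frac{10296}{5}$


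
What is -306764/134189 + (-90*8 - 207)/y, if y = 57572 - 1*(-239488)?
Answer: -30417235681/13287394780 ≈ -2.2892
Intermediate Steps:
y = 297060 (y = 57572 + 239488 = 297060)
-306764/134189 + (-90*8 - 207)/y = -306764/134189 + (-90*8 - 207)/297060 = -306764*1/134189 + (-720 - 207)*(1/297060) = -306764/134189 - 927*1/297060 = -306764/134189 - 309/99020 = -30417235681/13287394780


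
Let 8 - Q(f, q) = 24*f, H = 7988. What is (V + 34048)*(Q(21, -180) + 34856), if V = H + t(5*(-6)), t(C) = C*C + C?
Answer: 1474250160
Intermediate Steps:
t(C) = C + C² (t(C) = C² + C = C + C²)
Q(f, q) = 8 - 24*f
V = 8858 (V = 7988 + (5*(-6))*(1 + 5*(-6)) = 7988 - 30*(1 - 30) = 7988 - 30*(-29) = 7988 + 870 = 8858)
(V + 34048)*(Q(21, -180) + 34856) = (8858 + 34048)*((8 - 24*21) + 34856) = 42906*((8 - 504) + 34856) = 42906*(-496 + 34856) = 42906*34360 = 1474250160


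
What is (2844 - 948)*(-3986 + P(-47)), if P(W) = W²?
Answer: -3369192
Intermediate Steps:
(2844 - 948)*(-3986 + P(-47)) = (2844 - 948)*(-3986 + (-47)²) = 1896*(-3986 + 2209) = 1896*(-1777) = -3369192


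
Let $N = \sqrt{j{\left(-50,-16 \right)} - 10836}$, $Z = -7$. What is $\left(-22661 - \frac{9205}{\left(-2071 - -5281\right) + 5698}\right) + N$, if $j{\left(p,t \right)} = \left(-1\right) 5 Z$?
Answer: $- \frac{201873393}{8908} + i \sqrt{10801} \approx -22662.0 + 103.93 i$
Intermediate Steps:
$j{\left(p,t \right)} = 35$ ($j{\left(p,t \right)} = \left(-1\right) 5 \left(-7\right) = \left(-5\right) \left(-7\right) = 35$)
$N = i \sqrt{10801}$ ($N = \sqrt{35 - 10836} = \sqrt{-10801} = i \sqrt{10801} \approx 103.93 i$)
$\left(-22661 - \frac{9205}{\left(-2071 - -5281\right) + 5698}\right) + N = \left(-22661 - \frac{9205}{\left(-2071 - -5281\right) + 5698}\right) + i \sqrt{10801} = \left(-22661 - \frac{9205}{\left(-2071 + 5281\right) + 5698}\right) + i \sqrt{10801} = \left(-22661 - \frac{9205}{3210 + 5698}\right) + i \sqrt{10801} = \left(-22661 - \frac{9205}{8908}\right) + i \sqrt{10801} = - \frac{201873393}{8908} + i \sqrt{10801}$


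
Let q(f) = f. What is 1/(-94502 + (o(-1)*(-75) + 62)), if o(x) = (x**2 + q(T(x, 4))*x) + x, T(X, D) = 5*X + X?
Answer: -1/94890 ≈ -1.0539e-5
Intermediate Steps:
T(X, D) = 6*X
o(x) = x + 7*x**2 (o(x) = (x**2 + (6*x)*x) + x = (x**2 + 6*x**2) + x = 7*x**2 + x = x + 7*x**2)
1/(-94502 + (o(-1)*(-75) + 62)) = 1/(-94502 + (-(1 + 7*(-1))*(-75) + 62)) = 1/(-94502 + (-(1 - 7)*(-75) + 62)) = 1/(-94502 + (-1*(-6)*(-75) + 62)) = 1/(-94502 + (6*(-75) + 62)) = 1/(-94502 + (-450 + 62)) = 1/(-94502 - 388) = 1/(-94890) = -1/94890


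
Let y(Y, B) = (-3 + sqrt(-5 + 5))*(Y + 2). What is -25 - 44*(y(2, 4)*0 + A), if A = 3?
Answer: -157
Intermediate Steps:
y(Y, B) = -6 - 3*Y (y(Y, B) = (-3 + sqrt(0))*(2 + Y) = (-3 + 0)*(2 + Y) = -3*(2 + Y) = -6 - 3*Y)
-25 - 44*(y(2, 4)*0 + A) = -25 - 44*((-6 - 3*2)*0 + 3) = -25 - 44*((-6 - 6)*0 + 3) = -25 - 44*(-12*0 + 3) = -25 - 44*(0 + 3) = -25 - 44*3 = -25 - 132 = -157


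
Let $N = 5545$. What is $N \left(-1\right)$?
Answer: $-5545$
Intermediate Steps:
$N \left(-1\right) = 5545 \left(-1\right) = -5545$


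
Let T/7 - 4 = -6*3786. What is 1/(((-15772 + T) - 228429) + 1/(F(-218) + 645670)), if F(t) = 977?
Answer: -646647/260718370694 ≈ -2.4803e-6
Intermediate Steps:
T = -158984 (T = 28 + 7*(-6*3786) = 28 + 7*(-22716) = 28 - 159012 = -158984)
1/(((-15772 + T) - 228429) + 1/(F(-218) + 645670)) = 1/(((-15772 - 158984) - 228429) + 1/(977 + 645670)) = 1/((-174756 - 228429) + 1/646647) = 1/(-403185 + 1/646647) = 1/(-260718370694/646647) = -646647/260718370694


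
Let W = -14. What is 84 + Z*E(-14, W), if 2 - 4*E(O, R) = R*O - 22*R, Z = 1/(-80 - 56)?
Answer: 23099/272 ≈ 84.923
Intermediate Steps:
Z = -1/136 (Z = 1/(-136) = -1/136 ≈ -0.0073529)
E(O, R) = ½ + 11*R/2 - O*R/4 (E(O, R) = ½ - (R*O - 22*R)/4 = ½ - (O*R - 22*R)/4 = ½ - (-22*R + O*R)/4 = ½ + (11*R/2 - O*R/4) = ½ + 11*R/2 - O*R/4)
84 + Z*E(-14, W) = 84 - (½ + (11/2)*(-14) - ¼*(-14)*(-14))/136 = 84 - (½ - 77 - 49)/136 = 84 - 1/136*(-251/2) = 84 + 251/272 = 23099/272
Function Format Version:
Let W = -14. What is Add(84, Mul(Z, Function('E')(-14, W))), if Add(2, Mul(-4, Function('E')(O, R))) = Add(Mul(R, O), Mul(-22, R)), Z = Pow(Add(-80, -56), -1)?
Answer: Rational(23099, 272) ≈ 84.923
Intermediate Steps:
Z = Rational(-1, 136) (Z = Pow(-136, -1) = Rational(-1, 136) ≈ -0.0073529)
Function('E')(O, R) = Add(Rational(1, 2), Mul(Rational(11, 2), R), Mul(Rational(-1, 4), O, R)) (Function('E')(O, R) = Add(Rational(1, 2), Mul(Rational(-1, 4), Add(Mul(R, O), Mul(-22, R)))) = Add(Rational(1, 2), Mul(Rational(-1, 4), Add(Mul(O, R), Mul(-22, R)))) = Add(Rational(1, 2), Mul(Rational(-1, 4), Add(Mul(-22, R), Mul(O, R)))) = Add(Rational(1, 2), Add(Mul(Rational(11, 2), R), Mul(Rational(-1, 4), O, R))) = Add(Rational(1, 2), Mul(Rational(11, 2), R), Mul(Rational(-1, 4), O, R)))
Add(84, Mul(Z, Function('E')(-14, W))) = Add(84, Mul(Rational(-1, 136), Add(Rational(1, 2), Mul(Rational(11, 2), -14), Mul(Rational(-1, 4), -14, -14)))) = Add(84, Mul(Rational(-1, 136), Add(Rational(1, 2), -77, -49))) = Add(84, Mul(Rational(-1, 136), Rational(-251, 2))) = Add(84, Rational(251, 272)) = Rational(23099, 272)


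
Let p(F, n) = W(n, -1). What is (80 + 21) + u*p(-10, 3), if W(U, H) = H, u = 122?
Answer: -21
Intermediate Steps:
p(F, n) = -1
(80 + 21) + u*p(-10, 3) = (80 + 21) + 122*(-1) = 101 - 122 = -21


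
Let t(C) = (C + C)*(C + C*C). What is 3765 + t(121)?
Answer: 3576169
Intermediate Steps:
t(C) = 2*C*(C + C²) (t(C) = (2*C)*(C + C²) = 2*C*(C + C²))
3765 + t(121) = 3765 + 2*121²*(1 + 121) = 3765 + 2*14641*122 = 3765 + 3572404 = 3576169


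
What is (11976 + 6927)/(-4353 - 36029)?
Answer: -18903/40382 ≈ -0.46810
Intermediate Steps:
(11976 + 6927)/(-4353 - 36029) = 18903/(-40382) = 18903*(-1/40382) = -18903/40382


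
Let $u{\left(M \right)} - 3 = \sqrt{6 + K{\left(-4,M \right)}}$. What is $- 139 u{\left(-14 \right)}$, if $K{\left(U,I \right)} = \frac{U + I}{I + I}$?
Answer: $-417 - \frac{139 \sqrt{1302}}{14} \approx -775.25$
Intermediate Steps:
$K{\left(U,I \right)} = \frac{I + U}{2 I}$
$u{\left(M \right)} = 3 + \sqrt{6 + \frac{-4 + M}{2 M}}$ ($u{\left(M \right)} = 3 + \sqrt{6 + \frac{M - 4}{2 M}} = 3 + \sqrt{6 + \frac{-4 + M}{2 M}}$)
$- 139 u{\left(-14 \right)} = - 139 \left(3 + \frac{\sqrt{26 - \frac{8}{-14}}}{2}\right) = - 139 \left(3 + \frac{\sqrt{26 - - \frac{4}{7}}}{2}\right) = - 139 \left(3 + \frac{\sqrt{26 + \frac{4}{7}}}{2}\right) = - 139 \left(3 + \frac{\sqrt{\frac{186}{7}}}{2}\right) = - 139 \left(3 + \frac{\frac{1}{7} \sqrt{1302}}{2}\right) = - 139 \left(3 + \frac{\sqrt{1302}}{14}\right) = -417 - \frac{139 \sqrt{1302}}{14}$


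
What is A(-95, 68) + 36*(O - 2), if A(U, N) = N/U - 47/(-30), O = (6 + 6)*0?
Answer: -8111/114 ≈ -71.149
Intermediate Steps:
O = 0 (O = 12*0 = 0)
A(U, N) = 47/30 + N/U (A(U, N) = N/U - 47*(-1/30) = N/U + 47/30 = 47/30 + N/U)
A(-95, 68) + 36*(O - 2) = (47/30 + 68/(-95)) + 36*(0 - 2) = (47/30 + 68*(-1/95)) + 36*(-2) = (47/30 - 68/95) - 72 = 97/114 - 72 = -8111/114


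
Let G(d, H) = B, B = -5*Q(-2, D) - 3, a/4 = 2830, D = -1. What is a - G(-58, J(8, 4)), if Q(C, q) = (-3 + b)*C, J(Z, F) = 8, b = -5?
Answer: 11403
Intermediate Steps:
a = 11320 (a = 4*2830 = 11320)
Q(C, q) = -8*C (Q(C, q) = (-3 - 5)*C = -8*C)
B = -83 (B = -(-40)*(-2) - 3 = -5*16 - 3 = -80 - 3 = -83)
G(d, H) = -83
a - G(-58, J(8, 4)) = 11320 - 1*(-83) = 11320 + 83 = 11403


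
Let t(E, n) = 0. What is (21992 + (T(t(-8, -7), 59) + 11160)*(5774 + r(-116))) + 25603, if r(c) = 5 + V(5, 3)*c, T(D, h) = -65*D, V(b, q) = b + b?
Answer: 51595635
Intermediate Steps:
V(b, q) = 2*b
r(c) = 5 + 10*c (r(c) = 5 + (2*5)*c = 5 + 10*c)
(21992 + (T(t(-8, -7), 59) + 11160)*(5774 + r(-116))) + 25603 = (21992 + (-65*0 + 11160)*(5774 + (5 + 10*(-116)))) + 25603 = (21992 + (0 + 11160)*(5774 + (5 - 1160))) + 25603 = (21992 + 11160*(5774 - 1155)) + 25603 = (21992 + 11160*4619) + 25603 = (21992 + 51548040) + 25603 = 51570032 + 25603 = 51595635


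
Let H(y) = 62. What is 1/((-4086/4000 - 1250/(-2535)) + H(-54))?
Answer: 1014000/62332199 ≈ 0.016268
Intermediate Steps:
1/((-4086/4000 - 1250/(-2535)) + H(-54)) = 1/((-4086/4000 - 1250/(-2535)) + 62) = 1/((-4086*1/4000 - 1250*(-1/2535)) + 62) = 1/((-2043/2000 + 250/507) + 62) = 1/(-535801/1014000 + 62) = 1/(62332199/1014000) = 1014000/62332199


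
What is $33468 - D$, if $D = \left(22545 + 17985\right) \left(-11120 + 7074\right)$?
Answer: $164017848$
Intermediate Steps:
$D = -163984380$ ($D = 40530 \left(-4046\right) = -163984380$)
$33468 - D = 33468 - -163984380 = 33468 + 163984380 = 164017848$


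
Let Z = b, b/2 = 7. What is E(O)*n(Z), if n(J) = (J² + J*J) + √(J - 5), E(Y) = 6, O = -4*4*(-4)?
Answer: 2370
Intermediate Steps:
b = 14 (b = 2*7 = 14)
O = 64 (O = -16*(-4) = 64)
Z = 14
n(J) = √(-5 + J) + 2*J² (n(J) = (J² + J²) + √(-5 + J) = 2*J² + √(-5 + J) = √(-5 + J) + 2*J²)
E(O)*n(Z) = 6*(√(-5 + 14) + 2*14²) = 6*(√9 + 2*196) = 6*(3 + 392) = 6*395 = 2370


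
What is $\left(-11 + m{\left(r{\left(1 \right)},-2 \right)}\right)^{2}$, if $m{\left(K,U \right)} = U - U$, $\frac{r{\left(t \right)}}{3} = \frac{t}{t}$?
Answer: $121$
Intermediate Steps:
$r{\left(t \right)} = 3$ ($r{\left(t \right)} = 3 \frac{t}{t} = 3 \cdot 1 = 3$)
$m{\left(K,U \right)} = 0$
$\left(-11 + m{\left(r{\left(1 \right)},-2 \right)}\right)^{2} = \left(-11 + 0\right)^{2} = \left(-11\right)^{2} = 121$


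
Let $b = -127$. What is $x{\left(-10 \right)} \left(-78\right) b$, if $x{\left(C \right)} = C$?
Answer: $-99060$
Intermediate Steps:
$x{\left(-10 \right)} \left(-78\right) b = \left(-10\right) \left(-78\right) \left(-127\right) = 780 \left(-127\right) = -99060$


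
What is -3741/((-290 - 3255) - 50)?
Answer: 3741/3595 ≈ 1.0406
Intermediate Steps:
-3741/((-290 - 3255) - 50) = -3741/(-3545 - 50) = -3741/(-3595) = -3741*(-1/3595) = 3741/3595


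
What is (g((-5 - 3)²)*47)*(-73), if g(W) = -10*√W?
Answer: 274480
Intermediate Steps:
(g((-5 - 3)²)*47)*(-73) = (-10*√((-5 - 3)²)*47)*(-73) = (-10*√((-8)²)*47)*(-73) = (-10*√64*47)*(-73) = (-10*8*47)*(-73) = -80*47*(-73) = -3760*(-73) = 274480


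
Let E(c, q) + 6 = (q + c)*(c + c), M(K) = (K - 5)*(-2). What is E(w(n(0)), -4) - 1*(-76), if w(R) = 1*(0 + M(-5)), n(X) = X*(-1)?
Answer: 710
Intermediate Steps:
M(K) = 10 - 2*K (M(K) = (-5 + K)*(-2) = 10 - 2*K)
n(X) = -X
w(R) = 20 (w(R) = 1*(0 + (10 - 2*(-5))) = 1*(0 + (10 + 10)) = 1*(0 + 20) = 1*20 = 20)
E(c, q) = -6 + 2*c*(c + q) (E(c, q) = -6 + (q + c)*(c + c) = -6 + (c + q)*(2*c) = -6 + 2*c*(c + q))
E(w(n(0)), -4) - 1*(-76) = (-6 + 2*20² + 2*20*(-4)) - 1*(-76) = (-6 + 2*400 - 160) + 76 = (-6 + 800 - 160) + 76 = 634 + 76 = 710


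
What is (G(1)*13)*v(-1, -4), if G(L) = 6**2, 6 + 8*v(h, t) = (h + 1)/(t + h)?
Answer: -351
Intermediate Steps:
v(h, t) = -3/4 + (1 + h)/(8*(h + t)) (v(h, t) = -3/4 + ((h + 1)/(t + h))/8 = -3/4 + ((1 + h)/(h + t))/8 = -3/4 + (1 + h)/(8*(h + t)))
G(L) = 36
(G(1)*13)*v(-1, -4) = (36*13)*((1 - 6*(-4) - 5*(-1))/(8*(-1 - 4))) = 468*((1/8)*(1 + 24 + 5)/(-5)) = 468*((1/8)*(-1/5)*30) = 468*(-3/4) = -351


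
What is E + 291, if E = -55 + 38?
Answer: 274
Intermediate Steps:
E = -17
E + 291 = -17 + 291 = 274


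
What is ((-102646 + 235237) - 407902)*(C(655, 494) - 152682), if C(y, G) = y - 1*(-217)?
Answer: 41794962910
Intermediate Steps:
C(y, G) = 217 + y (C(y, G) = y + 217 = 217 + y)
((-102646 + 235237) - 407902)*(C(655, 494) - 152682) = ((-102646 + 235237) - 407902)*((217 + 655) - 152682) = (132591 - 407902)*(872 - 152682) = -275311*(-151810) = 41794962910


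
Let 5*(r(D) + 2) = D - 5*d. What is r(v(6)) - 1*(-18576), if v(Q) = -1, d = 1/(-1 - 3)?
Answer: 371481/20 ≈ 18574.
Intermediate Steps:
d = -¼ (d = 1/(-4) = -¼ ≈ -0.25000)
r(D) = -7/4 + D/5 (r(D) = -2 + (D - 5*(-¼))/5 = -2 + (D + 5/4)/5 = -2 + (5/4 + D)/5 = -2 + (¼ + D/5) = -7/4 + D/5)
r(v(6)) - 1*(-18576) = (-7/4 + (⅕)*(-1)) - 1*(-18576) = (-7/4 - ⅕) + 18576 = -39/20 + 18576 = 371481/20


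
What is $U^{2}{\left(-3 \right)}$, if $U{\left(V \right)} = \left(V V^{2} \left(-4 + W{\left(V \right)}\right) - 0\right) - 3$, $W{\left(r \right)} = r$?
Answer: $34596$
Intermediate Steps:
$U{\left(V \right)} = -3 + V^{3} \left(-4 + V\right)$ ($U{\left(V \right)} = \left(V V^{2} \left(-4 + V\right) - 0\right) - 3 = \left(V^{3} \left(-4 + V\right) + 0\right) - 3 = V^{3} \left(-4 + V\right) - 3 = -3 + V^{3} \left(-4 + V\right)$)
$U^{2}{\left(-3 \right)} = \left(-3 + \left(-3\right)^{4} - 4 \left(-3\right)^{3}\right)^{2} = \left(-3 + 81 - -108\right)^{2} = \left(-3 + 81 + 108\right)^{2} = 186^{2} = 34596$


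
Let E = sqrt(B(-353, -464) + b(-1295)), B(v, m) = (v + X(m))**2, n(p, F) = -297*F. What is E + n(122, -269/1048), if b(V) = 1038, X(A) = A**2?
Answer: 79893/1048 + sqrt(46200494287) ≈ 2.1502e+5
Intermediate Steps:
B(v, m) = (v + m**2)**2
E = sqrt(46200494287) (E = sqrt((-353 + (-464)**2)**2 + 1038) = sqrt((-353 + 215296)**2 + 1038) = sqrt(214943**2 + 1038) = sqrt(46200493249 + 1038) = sqrt(46200494287) ≈ 2.1494e+5)
E + n(122, -269/1048) = sqrt(46200494287) - (-79893)/1048 = sqrt(46200494287) - 297*(-269/1048) = sqrt(46200494287) + 79893/1048 = 79893/1048 + sqrt(46200494287)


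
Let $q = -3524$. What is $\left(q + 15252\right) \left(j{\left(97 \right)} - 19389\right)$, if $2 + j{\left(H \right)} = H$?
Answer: $-226280032$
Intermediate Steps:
$j{\left(H \right)} = -2 + H$
$\left(q + 15252\right) \left(j{\left(97 \right)} - 19389\right) = \left(-3524 + 15252\right) \left(\left(-2 + 97\right) - 19389\right) = 11728 \left(95 - 19389\right) = 11728 \left(-19294\right) = -226280032$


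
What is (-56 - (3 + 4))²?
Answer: 3969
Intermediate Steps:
(-56 - (3 + 4))² = (-56 - 1*7)² = (-56 - 7)² = (-63)² = 3969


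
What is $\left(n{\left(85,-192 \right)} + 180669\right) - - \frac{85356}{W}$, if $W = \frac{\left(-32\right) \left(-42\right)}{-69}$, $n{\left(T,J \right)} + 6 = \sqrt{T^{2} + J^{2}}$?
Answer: $\frac{19743459}{112} + \sqrt{44089} \approx 1.7649 \cdot 10^{5}$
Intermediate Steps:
$n{\left(T,J \right)} = -6 + \sqrt{J^{2} + T^{2}}$ ($n{\left(T,J \right)} = -6 + \sqrt{T^{2} + J^{2}} = -6 + \sqrt{J^{2} + T^{2}}$)
$W = - \frac{448}{23}$ ($W = 1344 \left(- \frac{1}{69}\right) = - \frac{448}{23} \approx -19.478$)
$\left(n{\left(85,-192 \right)} + 180669\right) - - \frac{85356}{W} = \left(\left(-6 + \sqrt{\left(-192\right)^{2} + 85^{2}}\right) + 180669\right) - - \frac{85356}{- \frac{448}{23}} = \left(\left(-6 + \sqrt{36864 + 7225}\right) + 180669\right) - \left(-85356\right) \left(- \frac{23}{448}\right) = \left(\left(-6 + \sqrt{44089}\right) + 180669\right) - \frac{490797}{112} = \left(180663 + \sqrt{44089}\right) - \frac{490797}{112} = \frac{19743459}{112} + \sqrt{44089}$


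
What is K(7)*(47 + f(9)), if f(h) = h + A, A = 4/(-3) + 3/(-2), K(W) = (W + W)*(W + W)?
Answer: 31262/3 ≈ 10421.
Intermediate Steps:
K(W) = 4*W² (K(W) = (2*W)*(2*W) = 4*W²)
A = -17/6 (A = 4*(-⅓) + 3*(-½) = -4/3 - 3/2 = -17/6 ≈ -2.8333)
f(h) = -17/6 + h (f(h) = h - 17/6 = -17/6 + h)
K(7)*(47 + f(9)) = (4*7²)*(47 + (-17/6 + 9)) = (4*49)*(47 + 37/6) = 196*(319/6) = 31262/3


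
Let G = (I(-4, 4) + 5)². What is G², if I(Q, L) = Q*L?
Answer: 14641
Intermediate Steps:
I(Q, L) = L*Q
G = 121 (G = (4*(-4) + 5)² = (-16 + 5)² = (-11)² = 121)
G² = 121² = 14641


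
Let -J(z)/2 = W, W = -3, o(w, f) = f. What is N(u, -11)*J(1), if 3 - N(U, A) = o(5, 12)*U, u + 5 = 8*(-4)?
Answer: 2682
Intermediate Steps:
u = -37 (u = -5 + 8*(-4) = -5 - 32 = -37)
J(z) = 6 (J(z) = -2*(-3) = 6)
N(U, A) = 3 - 12*U
N(u, -11)*J(1) = (3 - 12*(-37))*6 = (3 + 444)*6 = 447*6 = 2682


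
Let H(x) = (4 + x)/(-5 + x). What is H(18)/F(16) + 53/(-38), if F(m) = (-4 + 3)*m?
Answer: -2965/1976 ≈ -1.5005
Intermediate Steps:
H(x) = (4 + x)/(-5 + x)
F(m) = -m
H(18)/F(16) + 53/(-38) = ((4 + 18)/(-5 + 18))/((-1*16)) + 53/(-38) = (22/13)/(-16) + 53*(-1/38) = ((1/13)*22)*(-1/16) - 53/38 = (22/13)*(-1/16) - 53/38 = -11/104 - 53/38 = -2965/1976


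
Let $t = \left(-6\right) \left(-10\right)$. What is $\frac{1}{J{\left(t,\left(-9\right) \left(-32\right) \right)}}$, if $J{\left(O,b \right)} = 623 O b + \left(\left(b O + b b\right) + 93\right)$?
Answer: $\frac{1}{10865757} \approx 9.2032 \cdot 10^{-8}$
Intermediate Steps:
$t = 60$
$J{\left(O,b \right)} = 93 + b^{2} + 624 O b$ ($J{\left(O,b \right)} = 623 O b + \left(\left(O b + b^{2}\right) + 93\right) = 623 O b + \left(\left(b^{2} + O b\right) + 93\right) = 623 O b + \left(93 + b^{2} + O b\right) = 93 + b^{2} + 624 O b$)
$\frac{1}{J{\left(t,\left(-9\right) \left(-32\right) \right)}} = \frac{1}{93 + \left(\left(-9\right) \left(-32\right)\right)^{2} + 624 \cdot 60 \left(\left(-9\right) \left(-32\right)\right)} = \frac{1}{93 + 288^{2} + 624 \cdot 60 \cdot 288} = \frac{1}{93 + 82944 + 10782720} = \frac{1}{10865757}$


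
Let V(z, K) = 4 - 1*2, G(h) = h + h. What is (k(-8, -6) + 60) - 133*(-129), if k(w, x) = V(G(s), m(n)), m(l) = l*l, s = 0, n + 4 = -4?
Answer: 17219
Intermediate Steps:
n = -8 (n = -4 - 4 = -8)
G(h) = 2*h
m(l) = l²
V(z, K) = 2 (V(z, K) = 4 - 2 = 2)
k(w, x) = 2
(k(-8, -6) + 60) - 133*(-129) = (2 + 60) - 133*(-129) = 62 + 17157 = 17219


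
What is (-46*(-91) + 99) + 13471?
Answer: 17756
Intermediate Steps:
(-46*(-91) + 99) + 13471 = (4186 + 99) + 13471 = 4285 + 13471 = 17756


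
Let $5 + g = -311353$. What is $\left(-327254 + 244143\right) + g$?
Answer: $-394469$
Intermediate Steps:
$g = -311358$ ($g = -5 - 311353 = -311358$)
$\left(-327254 + 244143\right) + g = \left(-327254 + 244143\right) - 311358 = -83111 - 311358 = -394469$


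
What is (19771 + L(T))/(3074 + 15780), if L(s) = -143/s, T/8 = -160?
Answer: 25307023/24133120 ≈ 1.0486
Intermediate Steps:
T = -1280 (T = 8*(-160) = -1280)
(19771 + L(T))/(3074 + 15780) = (19771 - 143/(-1280))/(3074 + 15780) = (19771 - 143*(-1/1280))/18854 = (19771 + 143/1280)*(1/18854) = (25307023/1280)*(1/18854) = 25307023/24133120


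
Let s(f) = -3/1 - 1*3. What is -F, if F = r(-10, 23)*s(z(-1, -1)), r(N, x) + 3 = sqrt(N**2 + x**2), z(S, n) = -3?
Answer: -18 + 6*sqrt(629) ≈ 132.48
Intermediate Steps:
s(f) = -6 (s(f) = -3*1 - 3 = -3 - 3 = -6)
r(N, x) = -3 + sqrt(N**2 + x**2)
F = 18 - 6*sqrt(629) (F = (-3 + sqrt((-10)**2 + 23**2))*(-6) = (-3 + sqrt(100 + 529))*(-6) = (-3 + sqrt(629))*(-6) = 18 - 6*sqrt(629) ≈ -132.48)
-F = -(18 - 6*sqrt(629)) = -18 + 6*sqrt(629)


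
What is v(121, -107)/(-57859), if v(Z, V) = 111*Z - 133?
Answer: -13298/57859 ≈ -0.22983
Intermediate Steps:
v(Z, V) = -133 + 111*Z
v(121, -107)/(-57859) = (-133 + 111*121)/(-57859) = (-133 + 13431)*(-1/57859) = 13298*(-1/57859) = -13298/57859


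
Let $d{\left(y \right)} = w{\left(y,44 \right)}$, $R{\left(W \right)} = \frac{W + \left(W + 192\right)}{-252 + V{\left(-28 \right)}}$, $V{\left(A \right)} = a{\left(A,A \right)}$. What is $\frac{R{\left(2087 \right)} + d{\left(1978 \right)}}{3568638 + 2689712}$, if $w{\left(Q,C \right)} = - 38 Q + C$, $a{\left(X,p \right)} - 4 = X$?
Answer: $- \frac{1481249}{123378900} \approx -0.012006$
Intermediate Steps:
$a{\left(X,p \right)} = 4 + X$
$V{\left(A \right)} = 4 + A$
$R{\left(W \right)} = - \frac{16}{23} - \frac{W}{138}$ ($R{\left(W \right)} = \frac{W + \left(W + 192\right)}{-252 + \left(4 - 28\right)} = \frac{W + \left(192 + W\right)}{-252 - 24} = \frac{192 + 2 W}{-276} = \left(192 + 2 W\right) \left(- \frac{1}{276}\right) = - \frac{16}{23} - \frac{W}{138}$)
$w{\left(Q,C \right)} = C - 38 Q$
$d{\left(y \right)} = 44 - 38 y$
$\frac{R{\left(2087 \right)} + d{\left(1978 \right)}}{3568638 + 2689712} = \frac{\left(- \frac{16}{23} - \frac{2087}{138}\right) + \left(44 - 75164\right)}{3568638 + 2689712} = \frac{\left(- \frac{16}{23} - \frac{2087}{138}\right) + \left(44 - 75164\right)}{6258350} = \left(- \frac{2183}{138} - 75120\right) \frac{1}{6258350} = \left(- \frac{10368743}{138}\right) \frac{1}{6258350} = - \frac{1481249}{123378900}$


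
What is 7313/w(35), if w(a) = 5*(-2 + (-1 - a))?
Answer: -7313/190 ≈ -38.490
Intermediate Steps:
w(a) = -15 - 5*a (w(a) = 5*(-3 - a) = -15 - 5*a)
7313/w(35) = 7313/(-15 - 5*35) = 7313/(-15 - 175) = 7313/(-190) = 7313*(-1/190) = -7313/190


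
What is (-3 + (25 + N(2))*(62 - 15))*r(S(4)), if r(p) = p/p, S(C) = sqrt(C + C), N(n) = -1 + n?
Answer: 1219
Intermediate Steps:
S(C) = sqrt(2)*sqrt(C) (S(C) = sqrt(2*C) = sqrt(2)*sqrt(C))
r(p) = 1
(-3 + (25 + N(2))*(62 - 15))*r(S(4)) = (-3 + (25 + (-1 + 2))*(62 - 15))*1 = (-3 + (25 + 1)*47)*1 = (-3 + 26*47)*1 = (-3 + 1222)*1 = 1219*1 = 1219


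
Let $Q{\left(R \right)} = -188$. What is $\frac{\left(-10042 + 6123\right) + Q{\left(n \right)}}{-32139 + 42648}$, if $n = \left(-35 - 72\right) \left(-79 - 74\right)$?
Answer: $- \frac{1369}{3503} \approx -0.39081$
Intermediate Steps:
$n = 16371$ ($n = \left(-107\right) \left(-153\right) = 16371$)
$\frac{\left(-10042 + 6123\right) + Q{\left(n \right)}}{-32139 + 42648} = \frac{\left(-10042 + 6123\right) - 188}{-32139 + 42648} = \frac{-3919 - 188}{10509} = \left(-4107\right) \frac{1}{10509} = - \frac{1369}{3503}$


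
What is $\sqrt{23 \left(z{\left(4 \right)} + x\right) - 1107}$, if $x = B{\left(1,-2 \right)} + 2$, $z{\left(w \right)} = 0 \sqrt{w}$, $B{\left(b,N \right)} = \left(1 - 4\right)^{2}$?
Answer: $i \sqrt{854} \approx 29.223 i$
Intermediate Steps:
$B{\left(b,N \right)} = 9$ ($B{\left(b,N \right)} = \left(-3\right)^{2} = 9$)
$z{\left(w \right)} = 0$
$x = 11$ ($x = 9 + 2 = 11$)
$\sqrt{23 \left(z{\left(4 \right)} + x\right) - 1107} = \sqrt{23 \left(0 + 11\right) - 1107} = \sqrt{23 \cdot 11 - 1107} = \sqrt{253 - 1107} = \sqrt{-854} = i \sqrt{854}$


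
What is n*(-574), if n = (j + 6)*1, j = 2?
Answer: -4592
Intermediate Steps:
n = 8 (n = (2 + 6)*1 = 8*1 = 8)
n*(-574) = 8*(-574) = -4592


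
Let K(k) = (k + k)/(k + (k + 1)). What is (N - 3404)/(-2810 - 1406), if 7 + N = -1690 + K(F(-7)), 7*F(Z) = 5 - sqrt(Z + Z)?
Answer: 103507/85560 + 7*I*sqrt(14)/727260 ≈ 1.2098 + 3.6014e-5*I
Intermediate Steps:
F(Z) = 5/7 - sqrt(2)*sqrt(Z)/7 (F(Z) = (5 - sqrt(Z + Z))/7 = (5 - sqrt(2*Z))/7 = (5 - sqrt(2)*sqrt(Z))/7 = 5/7 - sqrt(2)*sqrt(Z)/7)
K(k) = 2*k/(1 + 2*k) (K(k) = (2*k)/(k + (1 + k)) = (2*k)/(1 + 2*k) = 2*k/(1 + 2*k))
N = -1697 + 2*(5/7 - I*sqrt(14)/7)/(17/7 - 2*I*sqrt(14)/7) (N = -7 + (-1690 + 2*(5/7 - sqrt(2)*sqrt(-7)/7)/(1 + 2*(5/7 - sqrt(2)*sqrt(-7)/7))) = -7 + (-1690 + 2*(5/7 - sqrt(2)*I*sqrt(7)/7)/(1 + 2*(5/7 - sqrt(2)*I*sqrt(7)/7))) = -7 + (-1690 + 2*(5/7 - I*sqrt(14)/7)/(1 + 2*(5/7 - I*sqrt(14)/7))) = -7 + (-1690 + 2*(5/7 - I*sqrt(14)/7)/(1 + (10/7 - 2*I*sqrt(14)/7))) = -7 + (-1690 + 2*(5/7 - I*sqrt(14)/7)/(17/7 - 2*I*sqrt(14)/7)) = -1697 + 2*(5/7 - I*sqrt(14)/7)/(17/7 - 2*I*sqrt(14)/7) ≈ -1696.3 - 0.15184*I)
(N - 3404)/(-2810 - 1406) = ((-585239/345 - 14*I*sqrt(14)/345) - 3404)/(-2810 - 1406) = (-1759619/345 - 14*I*sqrt(14)/345)/(-4216) = (-1759619/345 - 14*I*sqrt(14)/345)*(-1/4216) = 103507/85560 + 7*I*sqrt(14)/727260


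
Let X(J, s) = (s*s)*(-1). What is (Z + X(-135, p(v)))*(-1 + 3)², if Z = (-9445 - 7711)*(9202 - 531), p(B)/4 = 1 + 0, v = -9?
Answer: -595038768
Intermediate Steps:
p(B) = 4 (p(B) = 4*(1 + 0) = 4*1 = 4)
X(J, s) = -s² (X(J, s) = s²*(-1) = -s²)
Z = -148759676 (Z = -17156*8671 = -148759676)
(Z + X(-135, p(v)))*(-1 + 3)² = (-148759676 - 1*4²)*(-1 + 3)² = (-148759676 - 1*16)*2² = (-148759676 - 16)*4 = -148759692*4 = -595038768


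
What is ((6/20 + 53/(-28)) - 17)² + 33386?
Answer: 661141209/19600 ≈ 33732.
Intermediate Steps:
((6/20 + 53/(-28)) - 17)² + 33386 = ((6*(1/20) + 53*(-1/28)) - 17)² + 33386 = ((3/10 - 53/28) - 17)² + 33386 = (-223/140 - 17)² + 33386 = (-2603/140)² + 33386 = 6775609/19600 + 33386 = 661141209/19600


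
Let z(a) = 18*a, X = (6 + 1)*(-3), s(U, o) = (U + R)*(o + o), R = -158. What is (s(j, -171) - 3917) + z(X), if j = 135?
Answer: 3571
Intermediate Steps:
s(U, o) = 2*o*(-158 + U) (s(U, o) = (U - 158)*(o + o) = (-158 + U)*(2*o) = 2*o*(-158 + U))
X = -21 (X = 7*(-3) = -21)
(s(j, -171) - 3917) + z(X) = (2*(-171)*(-158 + 135) - 3917) + 18*(-21) = (2*(-171)*(-23) - 3917) - 378 = (7866 - 3917) - 378 = 3949 - 378 = 3571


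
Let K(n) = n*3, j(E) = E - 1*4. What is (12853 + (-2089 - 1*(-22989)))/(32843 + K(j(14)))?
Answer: 33753/32873 ≈ 1.0268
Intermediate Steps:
j(E) = -4 + E (j(E) = E - 4 = -4 + E)
K(n) = 3*n
(12853 + (-2089 - 1*(-22989)))/(32843 + K(j(14))) = (12853 + (-2089 - 1*(-22989)))/(32843 + 3*(-4 + 14)) = (12853 + (-2089 + 22989))/(32843 + 3*10) = (12853 + 20900)/(32843 + 30) = 33753/32873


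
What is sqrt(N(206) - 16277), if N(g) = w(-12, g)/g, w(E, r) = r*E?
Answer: I*sqrt(16289) ≈ 127.63*I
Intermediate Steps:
w(E, r) = E*r
N(g) = -12 (N(g) = (-12*g)/g = -12)
sqrt(N(206) - 16277) = sqrt(-12 - 16277) = sqrt(-16289) = I*sqrt(16289)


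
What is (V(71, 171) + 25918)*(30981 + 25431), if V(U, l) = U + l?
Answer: 1475737920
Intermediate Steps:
(V(71, 171) + 25918)*(30981 + 25431) = ((71 + 171) + 25918)*(30981 + 25431) = (242 + 25918)*56412 = 26160*56412 = 1475737920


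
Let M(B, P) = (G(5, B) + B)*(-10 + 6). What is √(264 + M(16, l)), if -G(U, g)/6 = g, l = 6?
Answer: 2*√146 ≈ 24.166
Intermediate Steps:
G(U, g) = -6*g
M(B, P) = 20*B (M(B, P) = (-6*B + B)*(-10 + 6) = -5*B*(-4) = 20*B)
√(264 + M(16, l)) = √(264 + 20*16) = √(264 + 320) = √584 = 2*√146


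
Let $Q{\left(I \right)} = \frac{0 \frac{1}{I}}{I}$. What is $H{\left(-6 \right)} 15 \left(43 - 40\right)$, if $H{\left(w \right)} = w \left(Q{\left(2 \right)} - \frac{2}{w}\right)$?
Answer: $-90$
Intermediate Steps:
$Q{\left(I \right)} = 0$ ($Q{\left(I \right)} = \frac{0}{I} = 0$)
$H{\left(w \right)} = -2$ ($H{\left(w \right)} = w \left(0 - \frac{2}{w}\right) = w \left(- \frac{2}{w}\right) = -2$)
$H{\left(-6 \right)} 15 \left(43 - 40\right) = \left(-2\right) 15 \left(43 - 40\right) = \left(-30\right) 3 = -90$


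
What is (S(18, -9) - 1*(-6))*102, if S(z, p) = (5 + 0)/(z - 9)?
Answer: 2006/3 ≈ 668.67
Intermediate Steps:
S(z, p) = 5/(-9 + z)
(S(18, -9) - 1*(-6))*102 = (5/(-9 + 18) - 1*(-6))*102 = (5/9 + 6)*102 = (59/9)*102 = 2006/3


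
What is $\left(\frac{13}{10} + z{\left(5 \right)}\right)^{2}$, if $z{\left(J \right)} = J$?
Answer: $\frac{3969}{100} \approx 39.69$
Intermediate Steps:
$\left(\frac{13}{10} + z{\left(5 \right)}\right)^{2} = \left(\frac{13}{10} + 5\right)^{2} = \left(\frac{63}{10}\right)^{2} = \frac{3969}{100}$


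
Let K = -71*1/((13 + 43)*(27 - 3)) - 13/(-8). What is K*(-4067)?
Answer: -1227653/192 ≈ -6394.0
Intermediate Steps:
K = 2113/1344 (K = -71/(24*56) - 13*(-⅛) = -71/1344 + 13/8 = 2113/1344 ≈ 1.5722)
K*(-4067) = (2113/1344)*(-4067) = -1227653/192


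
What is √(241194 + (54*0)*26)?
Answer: √241194 ≈ 491.12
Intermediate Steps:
√(241194 + (54*0)*26) = √(241194 + 0*26) = √(241194 + 0) = √241194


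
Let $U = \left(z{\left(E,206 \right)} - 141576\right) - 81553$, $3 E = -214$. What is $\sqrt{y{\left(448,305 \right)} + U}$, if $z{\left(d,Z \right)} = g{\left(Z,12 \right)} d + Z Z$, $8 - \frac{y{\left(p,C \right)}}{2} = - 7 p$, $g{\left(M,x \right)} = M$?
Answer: $\frac{i \sqrt{1701897}}{3} \approx 434.86 i$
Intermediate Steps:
$y{\left(p,C \right)} = 16 + 14 p$ ($y{\left(p,C \right)} = 16 - 2 \left(- 7 p\right) = 16 + 14 p$)
$E = - \frac{214}{3}$ ($E = \frac{1}{3} \left(-214\right) = - \frac{214}{3} \approx -71.333$)
$z{\left(d,Z \right)} = Z^{2} + Z d$ ($z{\left(d,Z \right)} = Z d + Z Z = Z d + Z^{2} = Z^{2} + Z d$)
$U = - \frac{586163}{3}$ ($U = \left(206 \left(206 - \frac{214}{3}\right) - 141576\right) - 81553 = \left(206 \cdot \frac{404}{3} - 141576\right) - 81553 = \left(\frac{83224}{3} - 141576\right) - 81553 = - \frac{341504}{3} - 81553 = - \frac{586163}{3} \approx -1.9539 \cdot 10^{5}$)
$\sqrt{y{\left(448,305 \right)} + U} = \sqrt{\left(16 + 14 \cdot 448\right) - \frac{586163}{3}} = \sqrt{\left(16 + 6272\right) - \frac{586163}{3}} = \sqrt{6288 - \frac{586163}{3}} = \sqrt{- \frac{567299}{3}} = \frac{i \sqrt{1701897}}{3}$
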